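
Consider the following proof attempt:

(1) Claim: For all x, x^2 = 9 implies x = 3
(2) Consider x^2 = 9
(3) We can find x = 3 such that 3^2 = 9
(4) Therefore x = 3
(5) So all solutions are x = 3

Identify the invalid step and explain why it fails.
Step 4: Therefore x = 3

Step 4 incorrectly concludes that x = 3 is the only solution. The proof shows that x = 3 is A solution (existence), but does not show it is the ONLY solution (uniqueness). In fact, x = -3 is also a solution since (-3)^2 = 9. Finding one solution doesn't prove there are no others.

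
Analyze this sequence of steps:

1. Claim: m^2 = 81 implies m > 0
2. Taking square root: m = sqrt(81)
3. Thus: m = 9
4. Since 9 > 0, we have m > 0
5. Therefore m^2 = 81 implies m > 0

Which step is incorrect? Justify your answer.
Step 2: Taking square root: m = sqrt(81)

Step 2 takes the square root and assumes the positive root only. The equation m^2 = 81 actually has two solutions: m = 9 and m = -9. The proof silently assumes m > 0 without justification, then uses this assumption to conclude m > 0, which is circular. The counterexample m = -9 shows the claim is false.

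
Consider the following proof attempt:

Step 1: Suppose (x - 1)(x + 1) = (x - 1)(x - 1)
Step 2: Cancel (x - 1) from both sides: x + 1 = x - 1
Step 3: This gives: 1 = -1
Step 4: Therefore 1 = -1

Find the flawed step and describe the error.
Step 2: Cancel (x - 1) from both sides: x + 1 = x - 1

Step 2 cancels (x - 1) from both sides. This is only valid if (x - 1) ≠ 0, i.e., x ≠ 1. When x = 1, both sides equal zero regardless of the other factors. The correct approach requires considering x = 1 as a separate case.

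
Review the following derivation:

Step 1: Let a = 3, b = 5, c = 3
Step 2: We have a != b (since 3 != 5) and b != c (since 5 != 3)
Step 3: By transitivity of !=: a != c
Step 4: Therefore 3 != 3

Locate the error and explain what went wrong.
Step 3: By transitivity of !=: a != c

Step 3 incorrectly applies transitivity to the '!=' relation. Transitivity states: if a R b and b R c, then a R c. However, '!=' is not transitive. Counterexample: 3 != 5 and 5 != 3, but 3 = 3 (both equal 3). Transitivity holds for relations like <, <=, =, but not for !=.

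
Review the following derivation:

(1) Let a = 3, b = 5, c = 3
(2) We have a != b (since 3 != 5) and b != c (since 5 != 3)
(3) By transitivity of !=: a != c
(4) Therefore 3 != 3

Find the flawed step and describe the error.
Step 3: By transitivity of !=: a != c

Step 3 incorrectly applies transitivity to the '!=' relation. Transitivity states: if a R b and b R c, then a R c. However, '!=' is not transitive. Counterexample: 3 != 5 and 5 != 3, but 3 = 3 (both equal 3). Transitivity holds for relations like <, <=, =, but not for !=.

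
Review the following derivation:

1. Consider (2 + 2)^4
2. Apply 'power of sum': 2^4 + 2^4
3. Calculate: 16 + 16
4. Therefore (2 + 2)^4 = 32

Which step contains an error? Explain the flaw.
Step 2: Apply 'power of sum': 2^4 + 2^4

Step 2 incorrectly applies a non-existent rule '(a+b)^n = a^n + b^n'. This is false in general. The correct expansion uses the binomial theorem. The actual value is (2 + 2)^4 = 4^4 = 256, not 32.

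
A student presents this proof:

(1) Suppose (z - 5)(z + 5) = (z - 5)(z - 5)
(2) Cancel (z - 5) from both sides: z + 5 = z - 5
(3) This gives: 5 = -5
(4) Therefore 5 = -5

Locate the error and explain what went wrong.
Step 2: Cancel (z - 5) from both sides: z + 5 = z - 5

Step 2 cancels (z - 5) from both sides. This is only valid if (z - 5) ≠ 0, i.e., z ≠ 5. When z = 5, both sides equal zero regardless of the other factors. The correct approach requires considering z = 5 as a separate case.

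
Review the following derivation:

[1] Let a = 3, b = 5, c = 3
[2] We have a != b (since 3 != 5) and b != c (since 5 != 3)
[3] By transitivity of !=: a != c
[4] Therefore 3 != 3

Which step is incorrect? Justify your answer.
Step 3: By transitivity of !=: a != c

Step 3 incorrectly applies transitivity to the '!=' relation. Transitivity states: if a R b and b R c, then a R c. However, '!=' is not transitive. Counterexample: 3 != 5 and 5 != 3, but 3 = 3 (both equal 3). Transitivity holds for relations like <, <=, =, but not for !=.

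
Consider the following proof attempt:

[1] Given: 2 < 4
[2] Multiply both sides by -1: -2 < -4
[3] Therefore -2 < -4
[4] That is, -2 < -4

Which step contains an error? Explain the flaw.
Step 2: Multiply both sides by -1: -2 < -4

Step 2 multiplies both sides by -1 but fails to reverse the inequality sign. When multiplying (or dividing) an inequality by a negative number, the direction must be reversed. Since 2 < 4, we should get -2 > -4, i.e., -2 > -4.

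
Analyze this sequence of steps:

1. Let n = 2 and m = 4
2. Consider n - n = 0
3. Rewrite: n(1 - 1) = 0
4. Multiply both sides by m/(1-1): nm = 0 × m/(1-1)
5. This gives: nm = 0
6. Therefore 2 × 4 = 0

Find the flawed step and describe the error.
Step 4: Multiply both sides by m/(1-1): nm = 0 × m/(1-1)

Step 4 multiplies both sides by m/(1-1). However, 1-1 = 0, so this is multiplication by m/0, which is undefined. We cannot multiply by an undefined expression.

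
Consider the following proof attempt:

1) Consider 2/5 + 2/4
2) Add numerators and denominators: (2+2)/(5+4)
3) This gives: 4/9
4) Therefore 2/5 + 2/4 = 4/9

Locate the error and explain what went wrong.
Step 2: Add numerators and denominators: (2+2)/(5+4)

Step 2 incorrectly adds fractions by separately adding numerators and denominators. This is wrong. The correct method requires a common denominator: 2/5 + 2/4 = (2×4 + 2×5)/(5×4) = 18/20 = 9/10. The method used gives 4/9, which is different.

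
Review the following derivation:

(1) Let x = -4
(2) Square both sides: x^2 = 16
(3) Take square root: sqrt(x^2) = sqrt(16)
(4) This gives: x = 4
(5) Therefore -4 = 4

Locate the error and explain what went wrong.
Step 4: This gives: x = 4

Step 4 incorrectly states that sqrt(x^2) = x. The correct identity is sqrt(x^2) = |x|. Since x = -4 < 0, we have sqrt(x^2) = |-4| = 4, not x = -4.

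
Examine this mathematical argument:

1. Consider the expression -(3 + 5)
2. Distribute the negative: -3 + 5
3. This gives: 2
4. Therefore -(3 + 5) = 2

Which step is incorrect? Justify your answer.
Step 2: Distribute the negative: -3 + 5

Step 2 incorrectly distributes the negative sign. The correct distribution is -(3 + 5) = -3 - 5 = -8. The negative must be applied to both terms, not just the first. The error treats -(3 + 5) as -3 + 5, which equals 2 instead of -8.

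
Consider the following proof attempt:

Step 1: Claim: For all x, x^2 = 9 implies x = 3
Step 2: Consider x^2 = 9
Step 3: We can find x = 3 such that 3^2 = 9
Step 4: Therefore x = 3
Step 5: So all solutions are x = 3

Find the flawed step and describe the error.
Step 4: Therefore x = 3

Step 4 incorrectly concludes that x = 3 is the only solution. The proof shows that x = 3 is A solution (existence), but does not show it is the ONLY solution (uniqueness). In fact, x = -3 is also a solution since (-3)^2 = 9. Finding one solution doesn't prove there are no others.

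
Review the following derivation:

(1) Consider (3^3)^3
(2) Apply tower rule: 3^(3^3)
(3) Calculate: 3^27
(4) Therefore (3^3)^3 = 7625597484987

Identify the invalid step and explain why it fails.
Step 2: Apply tower rule: 3^(3^3)

Step 2 incorrectly states that (a^b)^c = a^(b^c). The correct rule is (a^b)^c = a^(b×c). The actual value is (3^3)^3 = 3^9 = 19683, not 3^27 = 7625597484987.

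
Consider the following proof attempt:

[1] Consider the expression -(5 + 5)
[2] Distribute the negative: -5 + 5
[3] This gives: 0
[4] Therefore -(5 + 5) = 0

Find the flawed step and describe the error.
Step 2: Distribute the negative: -5 + 5

Step 2 incorrectly distributes the negative sign. The correct distribution is -(5 + 5) = -5 - 5 = -10. The negative must be applied to both terms, not just the first. The error treats -(5 + 5) as -5 + 5, which equals 0 instead of -10.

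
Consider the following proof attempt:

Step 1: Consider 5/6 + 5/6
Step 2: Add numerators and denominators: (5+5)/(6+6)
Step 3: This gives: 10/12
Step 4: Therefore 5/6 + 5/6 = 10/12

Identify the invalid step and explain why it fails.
Step 2: Add numerators and denominators: (5+5)/(6+6)

Step 2 incorrectly adds fractions by separately adding numerators and denominators. This is wrong. The correct method requires a common denominator: 5/6 + 5/6 = (5×6 + 5×6)/(6×6) = 60/36 = 5/3. The method used gives 10/12, which is different.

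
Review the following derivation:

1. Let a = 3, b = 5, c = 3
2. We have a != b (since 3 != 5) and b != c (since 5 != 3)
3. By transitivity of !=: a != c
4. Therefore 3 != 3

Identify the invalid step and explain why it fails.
Step 3: By transitivity of !=: a != c

Step 3 incorrectly applies transitivity to the '!=' relation. Transitivity states: if a R b and b R c, then a R c. However, '!=' is not transitive. Counterexample: 3 != 5 and 5 != 3, but 3 = 3 (both equal 3). Transitivity holds for relations like <, <=, =, but not for !=.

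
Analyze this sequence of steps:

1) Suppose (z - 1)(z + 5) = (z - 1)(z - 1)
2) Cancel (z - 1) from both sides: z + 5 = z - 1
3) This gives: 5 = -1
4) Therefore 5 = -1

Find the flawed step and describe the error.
Step 2: Cancel (z - 1) from both sides: z + 5 = z - 1

Step 2 cancels (z - 1) from both sides. This is only valid if (z - 1) ≠ 0, i.e., z ≠ 1. When z = 1, both sides equal zero regardless of the other factors. The correct approach requires considering z = 1 as a separate case.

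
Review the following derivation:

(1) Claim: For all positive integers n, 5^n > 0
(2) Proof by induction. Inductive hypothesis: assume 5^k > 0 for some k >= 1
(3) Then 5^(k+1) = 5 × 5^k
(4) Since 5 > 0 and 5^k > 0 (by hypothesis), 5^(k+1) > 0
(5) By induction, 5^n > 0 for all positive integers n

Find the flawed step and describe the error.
Step 5: By induction, 5^n > 0 for all positive integers n

Step 5 concludes the proof by induction, but no base case was ever established. A valid induction proof requires: (1) a base case proving 5^1 > 0, and (2) an inductive step showing IF 5^k > 0 THEN 5^(k+1) > 0. Steps 2-4 correctly establish the inductive step, but without the base case the conclusion in step 5 does not follow.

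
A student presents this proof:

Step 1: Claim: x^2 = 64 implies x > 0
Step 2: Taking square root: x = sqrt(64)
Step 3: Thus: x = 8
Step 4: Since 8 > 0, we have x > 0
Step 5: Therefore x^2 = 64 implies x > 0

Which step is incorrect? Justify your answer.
Step 2: Taking square root: x = sqrt(64)

Step 2 takes the square root and assumes the positive root only. The equation x^2 = 64 actually has two solutions: x = 8 and x = -8. The proof silently assumes x > 0 without justification, then uses this assumption to conclude x > 0, which is circular. The counterexample x = -8 shows the claim is false.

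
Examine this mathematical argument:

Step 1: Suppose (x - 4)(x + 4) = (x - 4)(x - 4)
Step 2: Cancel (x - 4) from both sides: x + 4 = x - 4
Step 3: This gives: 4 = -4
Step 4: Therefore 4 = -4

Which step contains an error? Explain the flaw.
Step 2: Cancel (x - 4) from both sides: x + 4 = x - 4

Step 2 cancels (x - 4) from both sides. This is only valid if (x - 4) ≠ 0, i.e., x ≠ 4. When x = 4, both sides equal zero regardless of the other factors. The correct approach requires considering x = 4 as a separate case.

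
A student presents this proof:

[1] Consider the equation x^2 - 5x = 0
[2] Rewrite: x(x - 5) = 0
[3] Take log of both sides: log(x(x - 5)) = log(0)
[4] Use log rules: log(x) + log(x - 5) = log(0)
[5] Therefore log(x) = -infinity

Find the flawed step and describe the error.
Step 3: Take log of both sides: log(x(x - 5)) = log(0)

Step 3 takes the logarithm of both sides, resulting in log(0) on the right side. The logarithm is only defined for positive numbers; log(0) is undefined (approaches negative infinity). This operation is invalid.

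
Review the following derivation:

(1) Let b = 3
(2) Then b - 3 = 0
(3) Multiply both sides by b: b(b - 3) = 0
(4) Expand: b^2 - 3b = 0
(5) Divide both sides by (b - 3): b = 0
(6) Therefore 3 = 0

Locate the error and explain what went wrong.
Step 5: Divide both sides by (b - 3): b = 0

Step 5 divides both sides by (b - 3). However, since b = 3, we have (b - 3) = 0. Division by zero is undefined, making this step invalid.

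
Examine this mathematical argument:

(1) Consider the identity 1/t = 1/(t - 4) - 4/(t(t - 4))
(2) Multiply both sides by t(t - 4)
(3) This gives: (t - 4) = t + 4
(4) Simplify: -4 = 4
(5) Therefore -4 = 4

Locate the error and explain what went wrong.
Step 3: This gives: (t - 4) = t + 4

Step 3 makes a sign error when clearing denominators. Multiplying -4/(t(t - 4)) by t(t - 4) gives -4, not +4. The correct result is (t - 4) = t - 4, which is trivially true, not (t - 4) = t + 4. (Step 1 is a valid identity: 1/(t - 4) - 4/(t(t - 4)) = (t - 4)/(t(t - 4)) = 1/t.)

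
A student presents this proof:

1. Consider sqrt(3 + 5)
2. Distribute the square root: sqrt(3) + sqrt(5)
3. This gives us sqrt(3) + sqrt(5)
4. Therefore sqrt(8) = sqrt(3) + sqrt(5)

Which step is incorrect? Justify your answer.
Step 2: Distribute the square root: sqrt(3) + sqrt(5)

Step 2 incorrectly 'distributes' the square root over addition. The square root function does not distribute: sqrt(a + b) ≠ sqrt(a) + sqrt(b). In fact, sqrt(3 + 5) = sqrt(8) ≈ 2.8284, while sqrt(3) + sqrt(5) ≈ 3.9681.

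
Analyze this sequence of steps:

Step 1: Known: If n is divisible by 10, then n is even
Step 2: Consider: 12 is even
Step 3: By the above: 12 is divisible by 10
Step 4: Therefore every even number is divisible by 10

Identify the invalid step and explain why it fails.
Step 3: By the above: 12 is divisible by 10

Step 3 commits the fallacy of affirming the consequent. The known fact 'divisible by 10 → even' does NOT imply 'even → divisible by 10'. That would be the converse, which is false. For example, 12 is even but 12 ÷ 10 = 1.20, which is not an integer.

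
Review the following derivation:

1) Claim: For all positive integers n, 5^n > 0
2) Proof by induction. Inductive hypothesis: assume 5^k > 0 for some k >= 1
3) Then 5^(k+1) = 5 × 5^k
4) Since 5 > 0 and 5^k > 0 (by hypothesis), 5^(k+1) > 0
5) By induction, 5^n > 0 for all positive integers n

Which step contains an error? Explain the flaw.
Step 5: By induction, 5^n > 0 for all positive integers n

Step 5 concludes the proof by induction, but no base case was ever established. A valid induction proof requires: (1) a base case proving 5^1 > 0, and (2) an inductive step showing IF 5^k > 0 THEN 5^(k+1) > 0. Steps 2-4 correctly establish the inductive step, but without the base case the conclusion in step 5 does not follow.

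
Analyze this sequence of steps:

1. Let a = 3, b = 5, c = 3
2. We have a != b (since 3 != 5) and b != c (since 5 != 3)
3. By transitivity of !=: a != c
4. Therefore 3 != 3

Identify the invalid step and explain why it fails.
Step 3: By transitivity of !=: a != c

Step 3 incorrectly applies transitivity to the '!=' relation. Transitivity states: if a R b and b R c, then a R c. However, '!=' is not transitive. Counterexample: 3 != 5 and 5 != 3, but 3 = 3 (both equal 3). Transitivity holds for relations like <, <=, =, but not for !=.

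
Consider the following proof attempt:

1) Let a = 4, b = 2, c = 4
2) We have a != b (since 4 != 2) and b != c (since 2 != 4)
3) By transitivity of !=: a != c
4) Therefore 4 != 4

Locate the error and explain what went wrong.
Step 3: By transitivity of !=: a != c

Step 3 incorrectly applies transitivity to the '!=' relation. Transitivity states: if a R b and b R c, then a R c. However, '!=' is not transitive. Counterexample: 4 != 2 and 2 != 4, but 4 = 4 (both equal 4). Transitivity holds for relations like <, <=, =, but not for !=.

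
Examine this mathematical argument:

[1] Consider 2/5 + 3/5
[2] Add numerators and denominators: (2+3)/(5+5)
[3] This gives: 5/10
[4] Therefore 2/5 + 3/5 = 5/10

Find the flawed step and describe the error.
Step 2: Add numerators and denominators: (2+3)/(5+5)

Step 2 incorrectly adds fractions by separately adding numerators and denominators. This is wrong. The correct method requires a common denominator: 2/5 + 3/5 = (2×5 + 3×5)/(5×5) = 25/25 = 1. The method used gives 5/10, which is different.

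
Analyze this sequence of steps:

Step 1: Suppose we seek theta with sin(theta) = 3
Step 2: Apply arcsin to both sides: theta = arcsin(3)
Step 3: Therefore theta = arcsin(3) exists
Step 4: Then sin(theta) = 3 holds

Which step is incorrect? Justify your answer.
Step 2: Apply arcsin to both sides: theta = arcsin(3)

Step 2 applies arcsin to 3. However, arcsin(x) is only defined for x in [-1, 1] because sin(theta) can only produce values in that range. Since |3| > 1, arcsin(3) is undefined. There is no angle whose sine equals 3.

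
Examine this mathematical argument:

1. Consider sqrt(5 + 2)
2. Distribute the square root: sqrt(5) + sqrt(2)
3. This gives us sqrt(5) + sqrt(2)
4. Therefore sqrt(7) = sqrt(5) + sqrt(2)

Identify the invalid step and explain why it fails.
Step 2: Distribute the square root: sqrt(5) + sqrt(2)

Step 2 incorrectly 'distributes' the square root over addition. The square root function does not distribute: sqrt(a + b) ≠ sqrt(a) + sqrt(b). In fact, sqrt(5 + 2) = sqrt(7) ≈ 2.6458, while sqrt(5) + sqrt(2) ≈ 3.6503.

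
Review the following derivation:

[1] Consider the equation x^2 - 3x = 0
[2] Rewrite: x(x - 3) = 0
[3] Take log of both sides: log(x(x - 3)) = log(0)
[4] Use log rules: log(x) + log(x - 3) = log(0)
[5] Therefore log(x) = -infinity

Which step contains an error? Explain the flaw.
Step 3: Take log of both sides: log(x(x - 3)) = log(0)

Step 3 takes the logarithm of both sides, resulting in log(0) on the right side. The logarithm is only defined for positive numbers; log(0) is undefined (approaches negative infinity). This operation is invalid.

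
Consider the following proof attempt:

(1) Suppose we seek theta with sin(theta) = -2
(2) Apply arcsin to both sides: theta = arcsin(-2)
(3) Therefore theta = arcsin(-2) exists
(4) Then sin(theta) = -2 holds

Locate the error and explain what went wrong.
Step 2: Apply arcsin to both sides: theta = arcsin(-2)

Step 2 applies arcsin to -2. However, arcsin(x) is only defined for x in [-1, 1] because sin(theta) can only produce values in that range. Since |-2| > 1, arcsin(-2) is undefined. There is no angle whose sine equals -2.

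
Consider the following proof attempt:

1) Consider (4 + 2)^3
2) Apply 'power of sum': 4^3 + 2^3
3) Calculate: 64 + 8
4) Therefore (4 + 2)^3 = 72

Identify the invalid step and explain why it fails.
Step 2: Apply 'power of sum': 4^3 + 2^3

Step 2 incorrectly applies a non-existent rule '(a+b)^n = a^n + b^n'. This is false in general. The correct expansion uses the binomial theorem. The actual value is (4 + 2)^3 = 6^3 = 216, not 72.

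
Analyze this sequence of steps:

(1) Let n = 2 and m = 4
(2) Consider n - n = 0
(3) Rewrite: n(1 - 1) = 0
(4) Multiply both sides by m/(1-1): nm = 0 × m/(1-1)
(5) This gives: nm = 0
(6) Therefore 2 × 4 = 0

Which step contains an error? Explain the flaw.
Step 4: Multiply both sides by m/(1-1): nm = 0 × m/(1-1)

Step 4 multiplies both sides by m/(1-1). However, 1-1 = 0, so this is multiplication by m/0, which is undefined. We cannot multiply by an undefined expression.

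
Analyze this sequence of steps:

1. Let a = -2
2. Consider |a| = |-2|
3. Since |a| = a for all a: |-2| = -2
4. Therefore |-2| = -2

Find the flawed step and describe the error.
Step 3: Since |a| = a for all a: |-2| = -2

Step 3 incorrectly states that |a| = a for all a. The correct definition is |a| = a when a >= 0, and |a| = -a when a < 0. Since -2 < 0, we have |-2| = -(-2) = 2, not -2.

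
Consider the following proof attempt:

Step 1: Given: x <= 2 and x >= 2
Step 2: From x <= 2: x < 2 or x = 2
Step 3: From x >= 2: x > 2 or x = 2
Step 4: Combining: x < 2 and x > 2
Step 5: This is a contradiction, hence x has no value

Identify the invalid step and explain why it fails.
Step 4: Combining: x < 2 and x > 2

Step 4 incorrectly combines the conditions. From x <= 2 and x >= 2, the intersection is x = 2. The error treats the 'or' cases as 'and' requirements. The correct conclusion is that x = 2 is the unique solution, not that no solution exists.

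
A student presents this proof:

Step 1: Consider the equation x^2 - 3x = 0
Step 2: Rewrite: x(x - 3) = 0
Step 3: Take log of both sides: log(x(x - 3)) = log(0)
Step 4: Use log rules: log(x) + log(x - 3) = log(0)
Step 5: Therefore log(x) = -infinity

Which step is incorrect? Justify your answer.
Step 3: Take log of both sides: log(x(x - 3)) = log(0)

Step 3 takes the logarithm of both sides, resulting in log(0) on the right side. The logarithm is only defined for positive numbers; log(0) is undefined (approaches negative infinity). This operation is invalid.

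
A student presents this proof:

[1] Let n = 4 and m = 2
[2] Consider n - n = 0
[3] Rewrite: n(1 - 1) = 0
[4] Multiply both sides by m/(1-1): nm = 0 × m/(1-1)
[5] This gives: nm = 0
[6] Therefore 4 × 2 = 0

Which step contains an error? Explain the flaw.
Step 4: Multiply both sides by m/(1-1): nm = 0 × m/(1-1)

Step 4 multiplies both sides by m/(1-1). However, 1-1 = 0, so this is multiplication by m/0, which is undefined. We cannot multiply by an undefined expression.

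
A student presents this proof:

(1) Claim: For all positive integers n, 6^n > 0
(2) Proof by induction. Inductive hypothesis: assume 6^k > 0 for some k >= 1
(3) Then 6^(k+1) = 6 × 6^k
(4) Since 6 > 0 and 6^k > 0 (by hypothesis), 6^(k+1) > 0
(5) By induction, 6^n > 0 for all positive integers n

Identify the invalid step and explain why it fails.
Step 5: By induction, 6^n > 0 for all positive integers n

Step 5 concludes the proof by induction, but no base case was ever established. A valid induction proof requires: (1) a base case proving 6^1 > 0, and (2) an inductive step showing IF 6^k > 0 THEN 6^(k+1) > 0. Steps 2-4 correctly establish the inductive step, but without the base case the conclusion in step 5 does not follow.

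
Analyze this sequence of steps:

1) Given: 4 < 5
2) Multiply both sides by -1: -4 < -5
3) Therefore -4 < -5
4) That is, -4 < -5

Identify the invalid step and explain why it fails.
Step 2: Multiply both sides by -1: -4 < -5

Step 2 multiplies both sides by -1 but fails to reverse the inequality sign. When multiplying (or dividing) an inequality by a negative number, the direction must be reversed. Since 4 < 5, we should get -4 > -5, i.e., -4 > -5.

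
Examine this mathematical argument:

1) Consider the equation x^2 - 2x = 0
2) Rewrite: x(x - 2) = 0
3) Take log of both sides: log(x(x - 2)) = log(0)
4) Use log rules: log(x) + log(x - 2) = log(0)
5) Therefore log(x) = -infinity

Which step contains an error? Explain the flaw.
Step 3: Take log of both sides: log(x(x - 2)) = log(0)

Step 3 takes the logarithm of both sides, resulting in log(0) on the right side. The logarithm is only defined for positive numbers; log(0) is undefined (approaches negative infinity). This operation is invalid.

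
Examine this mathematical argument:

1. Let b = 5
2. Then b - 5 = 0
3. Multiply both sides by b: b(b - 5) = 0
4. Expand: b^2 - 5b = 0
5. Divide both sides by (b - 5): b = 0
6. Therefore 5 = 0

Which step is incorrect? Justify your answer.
Step 5: Divide both sides by (b - 5): b = 0

Step 5 divides both sides by (b - 5). However, since b = 5, we have (b - 5) = 0. Division by zero is undefined, making this step invalid.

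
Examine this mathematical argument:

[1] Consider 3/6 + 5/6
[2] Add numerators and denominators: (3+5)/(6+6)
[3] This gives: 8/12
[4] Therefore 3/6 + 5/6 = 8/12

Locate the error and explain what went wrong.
Step 2: Add numerators and denominators: (3+5)/(6+6)

Step 2 incorrectly adds fractions by separately adding numerators and denominators. This is wrong. The correct method requires a common denominator: 3/6 + 5/6 = (3×6 + 5×6)/(6×6) = 48/36 = 4/3. The method used gives 8/12, which is different.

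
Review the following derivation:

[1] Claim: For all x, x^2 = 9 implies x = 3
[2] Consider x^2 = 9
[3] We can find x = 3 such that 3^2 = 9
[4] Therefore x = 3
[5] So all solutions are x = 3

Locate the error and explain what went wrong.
Step 4: Therefore x = 3

Step 4 incorrectly concludes that x = 3 is the only solution. The proof shows that x = 3 is A solution (existence), but does not show it is the ONLY solution (uniqueness). In fact, x = -3 is also a solution since (-3)^2 = 9. Finding one solution doesn't prove there are no others.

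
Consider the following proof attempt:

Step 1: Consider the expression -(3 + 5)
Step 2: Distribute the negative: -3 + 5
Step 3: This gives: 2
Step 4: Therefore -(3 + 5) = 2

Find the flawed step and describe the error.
Step 2: Distribute the negative: -3 + 5

Step 2 incorrectly distributes the negative sign. The correct distribution is -(3 + 5) = -3 - 5 = -8. The negative must be applied to both terms, not just the first. The error treats -(3 + 5) as -3 + 5, which equals 2 instead of -8.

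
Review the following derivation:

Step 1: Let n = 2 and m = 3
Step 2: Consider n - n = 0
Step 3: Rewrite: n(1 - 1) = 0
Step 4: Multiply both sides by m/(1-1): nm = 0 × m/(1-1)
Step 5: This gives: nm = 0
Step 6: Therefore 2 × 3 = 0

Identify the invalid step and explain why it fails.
Step 4: Multiply both sides by m/(1-1): nm = 0 × m/(1-1)

Step 4 multiplies both sides by m/(1-1). However, 1-1 = 0, so this is multiplication by m/0, which is undefined. We cannot multiply by an undefined expression.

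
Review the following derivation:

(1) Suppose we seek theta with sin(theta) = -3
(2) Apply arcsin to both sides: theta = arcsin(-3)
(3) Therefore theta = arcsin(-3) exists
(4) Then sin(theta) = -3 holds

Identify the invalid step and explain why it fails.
Step 2: Apply arcsin to both sides: theta = arcsin(-3)

Step 2 applies arcsin to -3. However, arcsin(x) is only defined for x in [-1, 1] because sin(theta) can only produce values in that range. Since |-3| > 1, arcsin(-3) is undefined. There is no angle whose sine equals -3.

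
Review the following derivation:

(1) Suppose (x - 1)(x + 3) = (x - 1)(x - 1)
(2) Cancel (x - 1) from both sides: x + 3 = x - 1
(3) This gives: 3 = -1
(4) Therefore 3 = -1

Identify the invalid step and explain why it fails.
Step 2: Cancel (x - 1) from both sides: x + 3 = x - 1

Step 2 cancels (x - 1) from both sides. This is only valid if (x - 1) ≠ 0, i.e., x ≠ 1. When x = 1, both sides equal zero regardless of the other factors. The correct approach requires considering x = 1 as a separate case.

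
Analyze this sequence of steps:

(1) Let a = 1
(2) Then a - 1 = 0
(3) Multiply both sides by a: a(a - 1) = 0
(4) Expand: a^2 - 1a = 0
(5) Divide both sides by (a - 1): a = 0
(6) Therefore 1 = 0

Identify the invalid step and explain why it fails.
Step 5: Divide both sides by (a - 1): a = 0

Step 5 divides both sides by (a - 1). However, since a = 1, we have (a - 1) = 0. Division by zero is undefined, making this step invalid.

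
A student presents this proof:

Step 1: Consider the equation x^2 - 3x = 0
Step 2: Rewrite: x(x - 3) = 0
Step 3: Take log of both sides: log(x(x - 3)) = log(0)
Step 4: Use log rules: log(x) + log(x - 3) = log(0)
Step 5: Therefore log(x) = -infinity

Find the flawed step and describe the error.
Step 3: Take log of both sides: log(x(x - 3)) = log(0)

Step 3 takes the logarithm of both sides, resulting in log(0) on the right side. The logarithm is only defined for positive numbers; log(0) is undefined (approaches negative infinity). This operation is invalid.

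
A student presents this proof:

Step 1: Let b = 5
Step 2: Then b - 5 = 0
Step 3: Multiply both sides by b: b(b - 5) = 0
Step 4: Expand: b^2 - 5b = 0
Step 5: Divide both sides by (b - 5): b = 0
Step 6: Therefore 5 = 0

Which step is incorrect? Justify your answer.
Step 5: Divide both sides by (b - 5): b = 0

Step 5 divides both sides by (b - 5). However, since b = 5, we have (b - 5) = 0. Division by zero is undefined, making this step invalid.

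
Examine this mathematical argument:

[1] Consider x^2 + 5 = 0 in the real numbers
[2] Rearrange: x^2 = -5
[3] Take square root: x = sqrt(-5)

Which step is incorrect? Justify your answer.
Step 3: Take square root: x = sqrt(-5)

Step 3 takes the square root of -5, which is negative. In the real number system, the square root of a negative number is undefined. The equation x^2 + 5 = 0 has no real solutions. Square roots of negative numbers only exist in the complex numbers.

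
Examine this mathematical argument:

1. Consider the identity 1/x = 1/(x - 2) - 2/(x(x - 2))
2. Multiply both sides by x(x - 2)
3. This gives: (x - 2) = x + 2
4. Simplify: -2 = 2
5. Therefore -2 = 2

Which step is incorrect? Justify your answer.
Step 3: This gives: (x - 2) = x + 2

Step 3 makes a sign error when clearing denominators. Multiplying -2/(x(x - 2)) by x(x - 2) gives -2, not +2. The correct result is (x - 2) = x - 2, which is trivially true, not (x - 2) = x + 2. (Step 1 is a valid identity: 1/(x - 2) - 2/(x(x - 2)) = (x - 2)/(x(x - 2)) = 1/x.)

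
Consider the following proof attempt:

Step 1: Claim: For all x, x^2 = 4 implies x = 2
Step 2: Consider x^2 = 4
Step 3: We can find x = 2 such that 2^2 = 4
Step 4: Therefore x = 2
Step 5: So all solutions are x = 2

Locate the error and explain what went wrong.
Step 4: Therefore x = 2

Step 4 incorrectly concludes that x = 2 is the only solution. The proof shows that x = 2 is A solution (existence), but does not show it is the ONLY solution (uniqueness). In fact, x = -2 is also a solution since (-2)^2 = 4. Finding one solution doesn't prove there are no others.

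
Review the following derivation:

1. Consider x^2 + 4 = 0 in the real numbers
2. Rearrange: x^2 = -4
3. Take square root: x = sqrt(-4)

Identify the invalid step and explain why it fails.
Step 3: Take square root: x = sqrt(-4)

Step 3 takes the square root of -4, which is negative. In the real number system, the square root of a negative number is undefined. The equation x^2 + 4 = 0 has no real solutions. Square roots of negative numbers only exist in the complex numbers.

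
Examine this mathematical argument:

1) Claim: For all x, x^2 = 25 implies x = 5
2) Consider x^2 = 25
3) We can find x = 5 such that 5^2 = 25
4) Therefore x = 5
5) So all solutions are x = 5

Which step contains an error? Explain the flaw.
Step 4: Therefore x = 5

Step 4 incorrectly concludes that x = 5 is the only solution. The proof shows that x = 5 is A solution (existence), but does not show it is the ONLY solution (uniqueness). In fact, x = -5 is also a solution since (-5)^2 = 25. Finding one solution doesn't prove there are no others.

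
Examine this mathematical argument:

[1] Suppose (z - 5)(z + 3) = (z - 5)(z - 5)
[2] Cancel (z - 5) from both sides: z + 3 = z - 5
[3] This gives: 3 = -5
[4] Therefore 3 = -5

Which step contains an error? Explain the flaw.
Step 2: Cancel (z - 5) from both sides: z + 3 = z - 5

Step 2 cancels (z - 5) from both sides. This is only valid if (z - 5) ≠ 0, i.e., z ≠ 5. When z = 5, both sides equal zero regardless of the other factors. The correct approach requires considering z = 5 as a separate case.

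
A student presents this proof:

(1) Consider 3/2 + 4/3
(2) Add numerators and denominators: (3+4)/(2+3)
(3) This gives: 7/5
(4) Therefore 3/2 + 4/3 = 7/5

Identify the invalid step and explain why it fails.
Step 2: Add numerators and denominators: (3+4)/(2+3)

Step 2 incorrectly adds fractions by separately adding numerators and denominators. This is wrong. The correct method requires a common denominator: 3/2 + 4/3 = (3×3 + 4×2)/(2×3) = 17/6 = 17/6. The method used gives 7/5, which is different.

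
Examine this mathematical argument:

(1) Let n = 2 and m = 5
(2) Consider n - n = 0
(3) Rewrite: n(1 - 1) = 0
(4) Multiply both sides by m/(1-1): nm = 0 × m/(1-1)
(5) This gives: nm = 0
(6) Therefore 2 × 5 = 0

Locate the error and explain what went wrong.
Step 4: Multiply both sides by m/(1-1): nm = 0 × m/(1-1)

Step 4 multiplies both sides by m/(1-1). However, 1-1 = 0, so this is multiplication by m/0, which is undefined. We cannot multiply by an undefined expression.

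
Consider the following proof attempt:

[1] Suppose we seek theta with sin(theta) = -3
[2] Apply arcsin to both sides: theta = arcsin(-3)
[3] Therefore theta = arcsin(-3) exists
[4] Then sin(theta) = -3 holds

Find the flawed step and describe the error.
Step 2: Apply arcsin to both sides: theta = arcsin(-3)

Step 2 applies arcsin to -3. However, arcsin(x) is only defined for x in [-1, 1] because sin(theta) can only produce values in that range. Since |-3| > 1, arcsin(-3) is undefined. There is no angle whose sine equals -3.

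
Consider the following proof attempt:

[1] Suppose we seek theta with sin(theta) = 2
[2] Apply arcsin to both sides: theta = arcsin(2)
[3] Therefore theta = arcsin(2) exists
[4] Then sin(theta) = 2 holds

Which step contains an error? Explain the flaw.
Step 2: Apply arcsin to both sides: theta = arcsin(2)

Step 2 applies arcsin to 2. However, arcsin(x) is only defined for x in [-1, 1] because sin(theta) can only produce values in that range. Since |2| > 1, arcsin(2) is undefined. There is no angle whose sine equals 2.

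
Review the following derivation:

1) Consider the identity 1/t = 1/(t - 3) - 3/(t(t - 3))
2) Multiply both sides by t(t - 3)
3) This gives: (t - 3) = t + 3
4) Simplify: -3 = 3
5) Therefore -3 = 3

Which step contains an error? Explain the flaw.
Step 3: This gives: (t - 3) = t + 3

Step 3 makes a sign error when clearing denominators. Multiplying -3/(t(t - 3)) by t(t - 3) gives -3, not +3. The correct result is (t - 3) = t - 3, which is trivially true, not (t - 3) = t + 3. (Step 1 is a valid identity: 1/(t - 3) - 3/(t(t - 3)) = (t - 3)/(t(t - 3)) = 1/t.)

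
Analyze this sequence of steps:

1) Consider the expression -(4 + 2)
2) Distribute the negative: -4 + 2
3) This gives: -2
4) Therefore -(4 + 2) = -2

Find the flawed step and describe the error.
Step 2: Distribute the negative: -4 + 2

Step 2 incorrectly distributes the negative sign. The correct distribution is -(4 + 2) = -4 - 2 = -6. The negative must be applied to both terms, not just the first. The error treats -(4 + 2) as -4 + 2, which equals -2 instead of -6.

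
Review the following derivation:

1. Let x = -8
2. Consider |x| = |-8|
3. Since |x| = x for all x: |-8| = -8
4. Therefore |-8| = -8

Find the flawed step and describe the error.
Step 3: Since |x| = x for all x: |-8| = -8

Step 3 incorrectly states that |x| = x for all x. The correct definition is |x| = x when x >= 0, and |x| = -x when x < 0. Since -8 < 0, we have |-8| = -(-8) = 8, not -8.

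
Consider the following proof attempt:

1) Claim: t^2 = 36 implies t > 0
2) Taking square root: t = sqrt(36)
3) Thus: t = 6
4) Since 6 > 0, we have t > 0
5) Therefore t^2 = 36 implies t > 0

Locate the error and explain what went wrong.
Step 2: Taking square root: t = sqrt(36)

Step 2 takes the square root and assumes the positive root only. The equation t^2 = 36 actually has two solutions: t = 6 and t = -6. The proof silently assumes t > 0 without justification, then uses this assumption to conclude t > 0, which is circular. The counterexample t = -6 shows the claim is false.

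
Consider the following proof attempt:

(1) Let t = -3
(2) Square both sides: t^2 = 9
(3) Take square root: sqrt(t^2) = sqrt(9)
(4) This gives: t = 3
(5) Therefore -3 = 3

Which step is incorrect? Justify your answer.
Step 4: This gives: t = 3

Step 4 incorrectly states that sqrt(t^2) = t. The correct identity is sqrt(t^2) = |t|. Since t = -3 < 0, we have sqrt(t^2) = |-3| = 3, not t = -3.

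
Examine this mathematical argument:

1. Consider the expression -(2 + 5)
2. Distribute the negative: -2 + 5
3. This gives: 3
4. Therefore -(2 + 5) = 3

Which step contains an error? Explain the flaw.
Step 2: Distribute the negative: -2 + 5

Step 2 incorrectly distributes the negative sign. The correct distribution is -(2 + 5) = -2 - 5 = -7. The negative must be applied to both terms, not just the first. The error treats -(2 + 5) as -2 + 5, which equals 3 instead of -7.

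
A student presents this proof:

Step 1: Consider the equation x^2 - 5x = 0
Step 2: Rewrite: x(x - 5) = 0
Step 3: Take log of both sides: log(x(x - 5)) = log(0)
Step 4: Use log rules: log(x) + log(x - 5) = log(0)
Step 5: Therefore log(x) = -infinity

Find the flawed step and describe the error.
Step 3: Take log of both sides: log(x(x - 5)) = log(0)

Step 3 takes the logarithm of both sides, resulting in log(0) on the right side. The logarithm is only defined for positive numbers; log(0) is undefined (approaches negative infinity). This operation is invalid.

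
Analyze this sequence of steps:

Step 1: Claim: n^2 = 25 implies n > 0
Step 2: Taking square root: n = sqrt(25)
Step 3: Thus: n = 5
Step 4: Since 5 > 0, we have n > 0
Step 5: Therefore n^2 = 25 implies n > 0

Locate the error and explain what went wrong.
Step 2: Taking square root: n = sqrt(25)

Step 2 takes the square root and assumes the positive root only. The equation n^2 = 25 actually has two solutions: n = 5 and n = -5. The proof silently assumes n > 0 without justification, then uses this assumption to conclude n > 0, which is circular. The counterexample n = -5 shows the claim is false.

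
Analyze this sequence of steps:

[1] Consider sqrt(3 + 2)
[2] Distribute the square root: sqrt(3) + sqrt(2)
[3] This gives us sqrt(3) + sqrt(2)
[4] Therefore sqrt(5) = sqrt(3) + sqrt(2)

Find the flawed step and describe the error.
Step 2: Distribute the square root: sqrt(3) + sqrt(2)

Step 2 incorrectly 'distributes' the square root over addition. The square root function does not distribute: sqrt(a + b) ≠ sqrt(a) + sqrt(b). In fact, sqrt(3 + 2) = sqrt(5) ≈ 2.2361, while sqrt(3) + sqrt(2) ≈ 3.1463.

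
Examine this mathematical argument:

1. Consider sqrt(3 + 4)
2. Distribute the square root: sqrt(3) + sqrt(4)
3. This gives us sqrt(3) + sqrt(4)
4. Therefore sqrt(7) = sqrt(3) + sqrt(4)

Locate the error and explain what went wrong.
Step 2: Distribute the square root: sqrt(3) + sqrt(4)

Step 2 incorrectly 'distributes' the square root over addition. The square root function does not distribute: sqrt(a + b) ≠ sqrt(a) + sqrt(b). In fact, sqrt(3 + 4) = sqrt(7) ≈ 2.6458, while sqrt(3) + sqrt(4) ≈ 3.7321.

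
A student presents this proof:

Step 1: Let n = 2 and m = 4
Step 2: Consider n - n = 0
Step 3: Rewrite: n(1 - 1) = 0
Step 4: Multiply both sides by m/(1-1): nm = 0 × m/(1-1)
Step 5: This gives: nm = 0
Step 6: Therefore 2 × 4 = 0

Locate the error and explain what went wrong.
Step 4: Multiply both sides by m/(1-1): nm = 0 × m/(1-1)

Step 4 multiplies both sides by m/(1-1). However, 1-1 = 0, so this is multiplication by m/0, which is undefined. We cannot multiply by an undefined expression.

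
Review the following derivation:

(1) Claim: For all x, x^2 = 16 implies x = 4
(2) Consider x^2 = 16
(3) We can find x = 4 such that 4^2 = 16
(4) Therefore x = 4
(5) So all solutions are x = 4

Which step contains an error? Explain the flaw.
Step 4: Therefore x = 4

Step 4 incorrectly concludes that x = 4 is the only solution. The proof shows that x = 4 is A solution (existence), but does not show it is the ONLY solution (uniqueness). In fact, x = -4 is also a solution since (-4)^2 = 16. Finding one solution doesn't prove there are no others.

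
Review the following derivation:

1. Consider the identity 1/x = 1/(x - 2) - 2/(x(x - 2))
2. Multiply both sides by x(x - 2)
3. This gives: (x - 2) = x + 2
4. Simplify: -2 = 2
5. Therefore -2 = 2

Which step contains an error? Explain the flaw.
Step 3: This gives: (x - 2) = x + 2

Step 3 makes a sign error when clearing denominators. Multiplying -2/(x(x - 2)) by x(x - 2) gives -2, not +2. The correct result is (x - 2) = x - 2, which is trivially true, not (x - 2) = x + 2. (Step 1 is a valid identity: 1/(x - 2) - 2/(x(x - 2)) = (x - 2)/(x(x - 2)) = 1/x.)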